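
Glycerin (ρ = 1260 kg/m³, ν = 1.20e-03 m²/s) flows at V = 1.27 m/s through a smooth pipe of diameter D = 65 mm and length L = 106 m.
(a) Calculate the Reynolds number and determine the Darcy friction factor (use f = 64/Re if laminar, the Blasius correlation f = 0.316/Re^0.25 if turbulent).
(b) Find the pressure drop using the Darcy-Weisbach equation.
(a) Re = V·D/ν = 1.27·0.065/1.20e-03 = 68.792 → laminar (Re < 2300); f = 64/Re = 64/68.792 = 0.93034
(b) Darcy-Weisbach: ΔP = f·(L/D)·½ρV²/1000 = 0.93034·(106/0.065)·½·1260·1.27²/1000 = 1542 kPa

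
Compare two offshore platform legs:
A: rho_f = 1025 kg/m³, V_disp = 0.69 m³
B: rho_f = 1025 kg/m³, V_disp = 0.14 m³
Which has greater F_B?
F_B(A) = 6938 N, F_B(B) = 1408 N. Answer: A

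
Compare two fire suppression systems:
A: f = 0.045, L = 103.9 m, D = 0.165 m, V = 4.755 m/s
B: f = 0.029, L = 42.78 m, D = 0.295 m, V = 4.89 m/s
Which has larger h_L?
h_L(A) = 32.65 m, h_L(B) = 5.125 m. Answer: A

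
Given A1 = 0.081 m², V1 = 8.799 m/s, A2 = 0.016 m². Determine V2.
Formula: V_2 = \frac{A_1 V_1}{A_2}
V2 = 0.081·8.799/0.016 = 44.54 m/s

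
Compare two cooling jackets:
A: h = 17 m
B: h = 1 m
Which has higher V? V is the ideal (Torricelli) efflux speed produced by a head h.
V(A) = 18.26 m/s, V(B) = 4.429 m/s. Answer: A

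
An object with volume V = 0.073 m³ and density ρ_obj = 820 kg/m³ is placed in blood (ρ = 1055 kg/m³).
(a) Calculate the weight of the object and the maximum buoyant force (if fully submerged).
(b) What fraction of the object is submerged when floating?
(a) W=rho_obj*g*V=820*9.81*0.073=587.2 N; F_B(max)=rho*g*V=1055*9.81*0.073=755.5 N
(b) Floating fraction=rho_obj/rho=820/1055=0.777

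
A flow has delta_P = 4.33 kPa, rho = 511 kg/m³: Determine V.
Formula: V = \sqrt{\frac{2 \Delta P}{\rho}}
V = √(2·(4.33·1000)/511) = 4.117 m/s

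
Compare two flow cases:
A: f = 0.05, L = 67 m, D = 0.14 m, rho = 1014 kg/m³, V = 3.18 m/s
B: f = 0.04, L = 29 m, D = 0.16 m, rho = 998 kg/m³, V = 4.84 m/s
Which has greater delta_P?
delta_P(A) = 122.7 kPa, delta_P(B) = 84.75 kPa. Answer: A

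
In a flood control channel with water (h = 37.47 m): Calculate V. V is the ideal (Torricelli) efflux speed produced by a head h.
Formula: V = \sqrt{2 g h}
V = √(2·9.81·37.47) = 27.11 m/s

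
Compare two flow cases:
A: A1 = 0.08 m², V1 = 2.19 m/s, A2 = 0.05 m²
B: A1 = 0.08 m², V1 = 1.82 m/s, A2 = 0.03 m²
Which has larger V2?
V2(A) = 3.504 m/s, V2(B) = 4.853 m/s. Answer: B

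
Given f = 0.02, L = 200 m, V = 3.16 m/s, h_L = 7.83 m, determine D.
Formula: h_L = f \frac{L}{D} \frac{V^2}{2g}
Substituting knowns: 7.83 = 0.02·(200/D)·3.16²/(2·9.81)
Solving for D: D = 0.02·200·3.16²/(2·9.81·7.83) = 0.26 m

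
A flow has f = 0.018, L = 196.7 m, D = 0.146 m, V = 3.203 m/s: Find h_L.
Formula: h_L = f \frac{L}{D} \frac{V^2}{2g}
h_L = 0.018·(196.7/0.146)·3.203²/(2·9.81) = 12.68 m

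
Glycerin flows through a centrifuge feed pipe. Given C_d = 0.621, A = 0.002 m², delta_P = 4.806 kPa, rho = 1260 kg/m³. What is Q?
Formula: Q = C_d A \sqrt{\frac{2 \Delta P}{\rho}}
Q = 0.621·0.002·√(2·(4.806·1000)/1260)·1000 = 3.43 L/s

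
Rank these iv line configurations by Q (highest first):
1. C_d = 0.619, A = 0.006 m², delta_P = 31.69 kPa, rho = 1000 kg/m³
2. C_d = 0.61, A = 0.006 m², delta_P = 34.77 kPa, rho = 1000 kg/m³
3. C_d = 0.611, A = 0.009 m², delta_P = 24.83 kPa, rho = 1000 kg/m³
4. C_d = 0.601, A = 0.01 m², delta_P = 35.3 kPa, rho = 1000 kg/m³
Case 1: Q = 29.57 L/s
Case 2: Q = 30.52 L/s
Case 3: Q = 38.75 L/s
Case 4: Q = 50.5 L/s
Ranking (highest first): 4, 3, 2, 1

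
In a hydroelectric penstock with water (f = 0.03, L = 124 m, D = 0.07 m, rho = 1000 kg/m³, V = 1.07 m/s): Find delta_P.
Formula: \Delta P = f \frac{L}{D} \frac{\rho V^2}{2}
delta_P = 0.03·(124/0.07)·0.5·1000·1.07²/1000 = 30.42 kPa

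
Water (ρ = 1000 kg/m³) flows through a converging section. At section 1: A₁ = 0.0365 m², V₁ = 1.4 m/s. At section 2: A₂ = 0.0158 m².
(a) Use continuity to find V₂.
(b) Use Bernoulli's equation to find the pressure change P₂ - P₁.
(a) Continuity: A₁V₁=A₂V₂ -> V₂=A₁V₁/A₂=0.0365*1.4/0.0158=3.23 m/s
(b) Bernoulli: P₂-P₁=0.5*rho*(V₁^2-V₂^2)/1000=0.5*1000*(1.4^2-3.23^2)/1000=-4.236 kPa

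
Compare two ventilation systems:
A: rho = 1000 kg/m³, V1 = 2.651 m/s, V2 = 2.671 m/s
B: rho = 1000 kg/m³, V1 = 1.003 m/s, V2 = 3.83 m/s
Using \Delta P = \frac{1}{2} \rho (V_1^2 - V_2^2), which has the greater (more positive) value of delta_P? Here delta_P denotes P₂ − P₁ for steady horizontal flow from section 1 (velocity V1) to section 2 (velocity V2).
delta_P(A) = -0.05322 kPa, delta_P(B) = -6.831 kPa. Answer: A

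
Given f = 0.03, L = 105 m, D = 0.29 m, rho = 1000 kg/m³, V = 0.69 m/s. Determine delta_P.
Formula: \Delta P = f \frac{L}{D} \frac{\rho V^2}{2}
delta_P = 0.03·(105/0.29)·0.5·1000·0.69²/1000 = 2.586 kPa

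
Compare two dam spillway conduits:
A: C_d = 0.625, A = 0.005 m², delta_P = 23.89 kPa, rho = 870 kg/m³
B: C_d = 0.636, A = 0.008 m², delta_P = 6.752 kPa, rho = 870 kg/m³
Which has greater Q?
Q(A) = 23.16 L/s, Q(B) = 20.05 L/s. Answer: A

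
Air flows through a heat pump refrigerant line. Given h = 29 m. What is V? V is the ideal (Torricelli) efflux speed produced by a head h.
Formula: V = \sqrt{2 g h}
V = √(2·9.81·29) = 23.85 m/s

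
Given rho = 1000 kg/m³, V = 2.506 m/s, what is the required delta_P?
Formula: V = \sqrt{\frac{2 \Delta P}{\rho}}
Substituting knowns: 2.506 = √(2·(delta_P·1000)/1000)
Solving for delta_P: delta_P = 2.506²·1000/2/1000 = 3.14 kPa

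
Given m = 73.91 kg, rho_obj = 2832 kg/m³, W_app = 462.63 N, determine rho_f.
Formula: W_{app} = mg\left(1 - \frac{\rho_f}{\rho_{obj}}\right)
Substituting knowns: 462.63 = 73.91·9.81·(1 − rho_f/2832)
Solving for rho_f: rho_f = 2832·(1 − 462.63/(73.91·9.81)) = 1025 kg/m³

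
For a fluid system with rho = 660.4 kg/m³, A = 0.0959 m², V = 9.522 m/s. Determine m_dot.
Formula: \dot{m} = \rho A V
m_dot = 660.4·0.0959·9.522 = 603.1 kg/s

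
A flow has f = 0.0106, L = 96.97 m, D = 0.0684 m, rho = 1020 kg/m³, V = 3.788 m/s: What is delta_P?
Formula: \Delta P = f \frac{L}{D} \frac{\rho V^2}{2}
delta_P = 0.0106·(96.97/0.0684)·0.5·1020·3.788²/1000 = 110 kPa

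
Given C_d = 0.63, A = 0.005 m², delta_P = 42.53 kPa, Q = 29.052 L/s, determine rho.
Formula: Q = C_d A \sqrt{\frac{2 \Delta P}{\rho}}
Substituting knowns: 29.052 = 0.63·0.005·√(2·(42.53·1000)/rho)·1000
Solving for rho: rho = 2·(42.53·1000)/((29.052/1000)/(0.63·0.005))² = 1000 kg/m³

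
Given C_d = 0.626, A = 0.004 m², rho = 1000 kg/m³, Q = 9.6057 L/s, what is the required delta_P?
Formula: Q = C_d A \sqrt{\frac{2 \Delta P}{\rho}}
Substituting knowns: 9.6057 = 0.626·0.004·√(2·(delta_P·1000)/1000)·1000
Solving for delta_P: delta_P = ((9.6057/1000)/(0.626·0.004))²·1000/2/1000 = 7.358 kPa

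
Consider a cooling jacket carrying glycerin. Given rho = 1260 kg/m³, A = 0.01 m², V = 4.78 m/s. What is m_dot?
Formula: \dot{m} = \rho A V
m_dot = 1260·0.01·4.78 = 60.23 kg/s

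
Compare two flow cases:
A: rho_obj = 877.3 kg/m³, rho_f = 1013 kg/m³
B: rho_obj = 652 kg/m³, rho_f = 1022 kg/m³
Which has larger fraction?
fraction(A) = 0.866, fraction(B) = 0.638. Answer: A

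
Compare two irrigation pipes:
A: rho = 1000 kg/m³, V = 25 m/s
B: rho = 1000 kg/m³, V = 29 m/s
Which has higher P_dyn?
P_dyn(A) = 312.5 kPa, P_dyn(B) = 420.5 kPa. Answer: B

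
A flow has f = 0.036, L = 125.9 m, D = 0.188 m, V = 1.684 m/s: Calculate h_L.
Formula: h_L = f \frac{L}{D} \frac{V^2}{2g}
h_L = 0.036·(125.9/0.188)·1.684²/(2·9.81) = 3.485 m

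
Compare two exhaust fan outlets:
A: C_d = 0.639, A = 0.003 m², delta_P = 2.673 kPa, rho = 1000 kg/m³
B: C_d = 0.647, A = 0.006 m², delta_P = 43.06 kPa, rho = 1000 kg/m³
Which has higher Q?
Q(A) = 4.432 L/s, Q(B) = 36.03 L/s. Answer: B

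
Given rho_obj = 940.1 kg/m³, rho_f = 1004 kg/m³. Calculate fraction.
Formula: f_{sub} = \frac{\rho_{obj}}{\rho_f}
fraction = 940.1/1004 = 0.9364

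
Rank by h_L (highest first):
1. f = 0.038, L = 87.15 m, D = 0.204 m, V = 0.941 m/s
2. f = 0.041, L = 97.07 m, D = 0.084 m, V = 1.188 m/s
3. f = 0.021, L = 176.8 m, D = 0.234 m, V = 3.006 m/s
Case 1: h_L = 0.7327 m
Case 2: h_L = 3.408 m
Case 3: h_L = 7.307 m
Ranking (highest first): 3, 2, 1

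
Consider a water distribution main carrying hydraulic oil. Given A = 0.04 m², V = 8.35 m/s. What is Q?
Formula: Q = A V
Q = 0.04·8.35·1000 = 334 L/s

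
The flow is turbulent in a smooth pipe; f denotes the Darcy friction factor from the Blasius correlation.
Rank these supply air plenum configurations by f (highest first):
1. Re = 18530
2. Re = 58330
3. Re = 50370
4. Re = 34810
Case 1: f = 0.02708
Case 2: f = 0.02033
Case 3: f = 0.02109
Case 4: f = 0.02313
Ranking (highest first): 1, 4, 3, 2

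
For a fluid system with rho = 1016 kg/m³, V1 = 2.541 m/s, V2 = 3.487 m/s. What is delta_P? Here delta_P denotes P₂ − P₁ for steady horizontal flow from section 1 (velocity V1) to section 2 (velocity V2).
Formula: \Delta P = \frac{1}{2} \rho (V_1^2 - V_2^2)
delta_P = 0.5·1016·(2.541² − 3.487²)/1000 = -2.897 kPa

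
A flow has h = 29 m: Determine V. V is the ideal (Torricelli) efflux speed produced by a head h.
Formula: V = \sqrt{2 g h}
V = √(2·9.81·29) = 23.85 m/s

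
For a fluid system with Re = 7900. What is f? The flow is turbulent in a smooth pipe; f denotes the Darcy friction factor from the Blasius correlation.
Formula: f = \frac{0.316}{Re^{0.25}}
f = 0.316/7900^0.25 = 0.03352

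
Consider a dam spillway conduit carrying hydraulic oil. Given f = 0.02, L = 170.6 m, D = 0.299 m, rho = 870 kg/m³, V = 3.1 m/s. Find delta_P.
Formula: \Delta P = f \frac{L}{D} \frac{\rho V^2}{2}
delta_P = 0.02·(170.6/0.299)·0.5·870·3.1²/1000 = 47.7 kPa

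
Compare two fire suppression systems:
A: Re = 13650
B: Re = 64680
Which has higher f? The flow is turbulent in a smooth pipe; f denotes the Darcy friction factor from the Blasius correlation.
f(A) = 0.02924, f(B) = 0.01982. Answer: A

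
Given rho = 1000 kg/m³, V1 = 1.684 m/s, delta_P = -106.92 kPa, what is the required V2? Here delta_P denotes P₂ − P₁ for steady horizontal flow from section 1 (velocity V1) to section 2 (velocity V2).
Formula: \Delta P = \frac{1}{2} \rho (V_1^2 - V_2^2)
Substituting knowns: -106.92 = 0.5·1000·(1.684² − V2²)/1000
Solving for V2: V2 = √(1.684² − 2·(-106.92·1000)/1000) = 14.72 m/s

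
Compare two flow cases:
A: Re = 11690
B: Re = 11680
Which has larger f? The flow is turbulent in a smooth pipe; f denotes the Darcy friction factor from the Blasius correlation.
f(A) = 0.03039, f(B) = 0.0304. Answer: B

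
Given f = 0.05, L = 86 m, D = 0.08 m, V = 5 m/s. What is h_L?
Formula: h_L = f \frac{L}{D} \frac{V^2}{2g}
h_L = 0.05·(86/0.08)·5²/(2·9.81) = 68.49 m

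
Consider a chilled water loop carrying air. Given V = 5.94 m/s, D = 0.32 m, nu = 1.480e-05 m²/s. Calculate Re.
Formula: Re = \frac{V D}{\nu}
Re = 5.94·0.32/1.480e-05 = 128432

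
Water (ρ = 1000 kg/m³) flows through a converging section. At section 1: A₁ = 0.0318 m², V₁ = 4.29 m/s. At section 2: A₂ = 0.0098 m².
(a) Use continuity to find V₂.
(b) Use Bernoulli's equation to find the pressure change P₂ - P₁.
(a) Continuity: A₁V₁=A₂V₂ -> V₂=A₁V₁/A₂=0.0318*4.29/0.0098=13.92 m/s
(b) Bernoulli: P₂-P₁=0.5*rho*(V₁^2-V₂^2)/1000=0.5*1000*(4.29^2-13.92^2)/1000=-87.68 kPa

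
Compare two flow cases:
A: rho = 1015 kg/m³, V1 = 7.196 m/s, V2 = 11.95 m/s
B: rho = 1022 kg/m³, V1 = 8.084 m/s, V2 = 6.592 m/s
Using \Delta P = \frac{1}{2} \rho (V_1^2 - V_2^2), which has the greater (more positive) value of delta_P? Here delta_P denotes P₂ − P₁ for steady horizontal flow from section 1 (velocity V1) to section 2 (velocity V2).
delta_P(A) = -46.19 kPa, delta_P(B) = 11.19 kPa. Answer: B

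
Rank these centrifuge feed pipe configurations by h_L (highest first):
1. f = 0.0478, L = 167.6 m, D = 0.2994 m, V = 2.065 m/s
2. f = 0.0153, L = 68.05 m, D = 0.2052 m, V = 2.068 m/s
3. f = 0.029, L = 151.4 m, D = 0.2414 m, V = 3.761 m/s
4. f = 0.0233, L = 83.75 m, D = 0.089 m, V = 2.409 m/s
Case 1: h_L = 5.816 m
Case 2: h_L = 1.106 m
Case 3: h_L = 13.11 m
Case 4: h_L = 6.485 m
Ranking (highest first): 3, 4, 1, 2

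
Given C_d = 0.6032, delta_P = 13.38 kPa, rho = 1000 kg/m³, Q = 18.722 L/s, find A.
Formula: Q = C_d A \sqrt{\frac{2 \Delta P}{\rho}}
Substituting knowns: 18.722 = 0.6032·A·√(2·(13.38·1000)/1000)·1000
Solving for A: A = (18.722/1000)/(0.6032·√(2·(13.38·1000)/1000)) = 0.006 m²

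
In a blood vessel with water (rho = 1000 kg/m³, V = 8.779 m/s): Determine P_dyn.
Formula: P_{dyn} = \frac{1}{2} \rho V^2
P_dyn = 0.5·1000·8.779²/1000 = 38.54 kPa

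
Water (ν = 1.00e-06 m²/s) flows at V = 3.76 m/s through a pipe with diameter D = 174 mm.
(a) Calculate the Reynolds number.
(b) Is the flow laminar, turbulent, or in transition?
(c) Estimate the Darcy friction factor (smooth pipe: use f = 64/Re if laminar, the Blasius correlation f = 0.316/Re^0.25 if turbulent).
(a) Re = V·D/ν = 3.76·0.174/1.00e-06 = 654240
(b) Flow regime: turbulent (Re > 4000)
(c) Friction factor: f = 0.316/Re^0.25 = 0.316/654240^0.25 = 0.01111 (Blasius is strictly valid for Re ≲ 1e5; used here as the smooth-pipe estimate the problem specifies)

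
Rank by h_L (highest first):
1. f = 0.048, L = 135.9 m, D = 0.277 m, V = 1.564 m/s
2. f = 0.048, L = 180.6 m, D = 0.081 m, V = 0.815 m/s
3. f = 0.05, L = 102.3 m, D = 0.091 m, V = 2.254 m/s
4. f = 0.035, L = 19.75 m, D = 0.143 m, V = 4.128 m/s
Case 1: h_L = 2.936 m
Case 2: h_L = 3.623 m
Case 3: h_L = 14.56 m
Case 4: h_L = 4.198 m
Ranking (highest first): 3, 4, 2, 1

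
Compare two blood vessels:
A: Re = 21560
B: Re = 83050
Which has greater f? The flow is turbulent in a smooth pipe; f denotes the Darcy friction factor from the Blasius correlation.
f(A) = 0.02608, f(B) = 0.01861. Answer: A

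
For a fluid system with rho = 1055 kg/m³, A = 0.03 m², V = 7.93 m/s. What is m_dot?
Formula: \dot{m} = \rho A V
m_dot = 1055·0.03·7.93 = 251 kg/s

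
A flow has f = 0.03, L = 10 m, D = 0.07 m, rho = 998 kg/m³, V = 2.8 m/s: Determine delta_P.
Formula: \Delta P = f \frac{L}{D} \frac{\rho V^2}{2}
delta_P = 0.03·(10/0.07)·0.5·998·2.8²/1000 = 16.77 kPa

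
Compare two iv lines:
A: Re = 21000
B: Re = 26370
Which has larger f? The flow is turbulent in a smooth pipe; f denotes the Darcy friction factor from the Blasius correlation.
f(A) = 0.02625, f(B) = 0.0248. Answer: A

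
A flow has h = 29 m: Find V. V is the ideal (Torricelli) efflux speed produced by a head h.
Formula: V = \sqrt{2 g h}
V = √(2·9.81·29) = 23.85 m/s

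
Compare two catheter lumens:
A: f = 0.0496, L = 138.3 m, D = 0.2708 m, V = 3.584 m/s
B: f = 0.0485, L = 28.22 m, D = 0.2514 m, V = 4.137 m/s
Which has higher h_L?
h_L(A) = 16.58 m, h_L(B) = 4.749 m. Answer: A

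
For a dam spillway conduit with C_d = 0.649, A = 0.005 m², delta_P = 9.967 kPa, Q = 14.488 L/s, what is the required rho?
Formula: Q = C_d A \sqrt{\frac{2 \Delta P}{\rho}}
Substituting knowns: 14.488 = 0.649·0.005·√(2·(9.967·1000)/rho)·1000
Solving for rho: rho = 2·(9.967·1000)/((14.488/1000)/(0.649·0.005))² = 1000 kg/m³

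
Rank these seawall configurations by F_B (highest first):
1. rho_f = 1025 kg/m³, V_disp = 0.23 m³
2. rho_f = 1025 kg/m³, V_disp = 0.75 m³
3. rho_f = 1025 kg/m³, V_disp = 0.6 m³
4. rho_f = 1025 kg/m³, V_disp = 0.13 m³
Case 1: F_B = 2313 N
Case 2: F_B = 7541 N
Case 3: F_B = 6033 N
Case 4: F_B = 1307 N
Ranking (highest first): 2, 3, 1, 4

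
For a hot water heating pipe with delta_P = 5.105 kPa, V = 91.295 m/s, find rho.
Formula: V = \sqrt{\frac{2 \Delta P}{\rho}}
Substituting knowns: 91.295 = √(2·(5.105·1000)/rho)
Solving for rho: rho = 2·(5.105·1000)/91.295² = 1.225 kg/m³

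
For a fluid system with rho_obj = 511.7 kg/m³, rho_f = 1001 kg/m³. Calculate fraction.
Formula: f_{sub} = \frac{\rho_{obj}}{\rho_f}
fraction = 511.7/1001 = 0.5112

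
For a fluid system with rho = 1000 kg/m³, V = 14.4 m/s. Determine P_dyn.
Formula: P_{dyn} = \frac{1}{2} \rho V^2
P_dyn = 0.5·1000·14.4²/1000 = 103.7 kPa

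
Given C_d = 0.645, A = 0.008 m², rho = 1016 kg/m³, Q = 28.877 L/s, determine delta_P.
Formula: Q = C_d A \sqrt{\frac{2 \Delta P}{\rho}}
Substituting knowns: 28.877 = 0.645·0.008·√(2·(delta_P·1000)/1016)·1000
Solving for delta_P: delta_P = ((28.877/1000)/(0.645·0.008))²·1016/2/1000 = 15.91 kPa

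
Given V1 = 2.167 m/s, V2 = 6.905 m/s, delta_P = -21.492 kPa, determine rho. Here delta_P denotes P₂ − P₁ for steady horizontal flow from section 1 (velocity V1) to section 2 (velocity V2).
Formula: \Delta P = \frac{1}{2} \rho (V_1^2 - V_2^2)
Substituting knowns: -21.492 = 0.5·rho·(2.167² − 6.905²)/1000
Solving for rho: rho = 2·(-21.492·1000)/(2.167² − 6.905²) = 1000 kg/m³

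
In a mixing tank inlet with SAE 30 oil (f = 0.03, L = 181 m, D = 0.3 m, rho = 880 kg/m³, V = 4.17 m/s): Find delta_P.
Formula: \Delta P = f \frac{L}{D} \frac{\rho V^2}{2}
delta_P = 0.03·(181/0.3)·0.5·880·4.17²/1000 = 138.5 kPa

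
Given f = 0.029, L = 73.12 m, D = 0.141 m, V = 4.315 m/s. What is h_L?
Formula: h_L = f \frac{L}{D} \frac{V^2}{2g}
h_L = 0.029·(73.12/0.141)·4.315²/(2·9.81) = 14.27 m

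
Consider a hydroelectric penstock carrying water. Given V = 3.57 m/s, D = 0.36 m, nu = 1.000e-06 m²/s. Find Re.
Formula: Re = \frac{V D}{\nu}
Re = 3.57·0.36/1.000e-06 = 1.285e+06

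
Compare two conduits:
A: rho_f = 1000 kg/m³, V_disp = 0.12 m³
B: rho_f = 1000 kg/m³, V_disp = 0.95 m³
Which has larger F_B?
F_B(A) = 1177 N, F_B(B) = 9320 N. Answer: B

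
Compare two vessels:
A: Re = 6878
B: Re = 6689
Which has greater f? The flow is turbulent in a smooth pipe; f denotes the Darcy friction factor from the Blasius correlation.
f(A) = 0.0347, f(B) = 0.03494. Answer: B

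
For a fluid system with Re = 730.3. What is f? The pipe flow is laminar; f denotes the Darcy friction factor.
Formula: f = \frac{64}{Re}
f = 64/730.3 = 0.08764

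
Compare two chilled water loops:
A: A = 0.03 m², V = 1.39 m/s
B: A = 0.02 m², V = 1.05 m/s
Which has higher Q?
Q(A) = 41.7 L/s, Q(B) = 21 L/s. Answer: A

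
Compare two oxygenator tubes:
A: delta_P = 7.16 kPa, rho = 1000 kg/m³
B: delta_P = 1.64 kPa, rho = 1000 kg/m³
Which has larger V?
V(A) = 3.784 m/s, V(B) = 1.811 m/s. Answer: A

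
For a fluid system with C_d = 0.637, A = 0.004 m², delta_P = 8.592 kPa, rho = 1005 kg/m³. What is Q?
Formula: Q = C_d A \sqrt{\frac{2 \Delta P}{\rho}}
Q = 0.637·0.004·√(2·(8.592·1000)/1005)·1000 = 10.54 L/s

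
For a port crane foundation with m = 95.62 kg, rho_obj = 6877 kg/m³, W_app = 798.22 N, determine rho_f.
Formula: W_{app} = mg\left(1 - \frac{\rho_f}{\rho_{obj}}\right)
Substituting knowns: 798.22 = 95.62·9.81·(1 − rho_f/6877)
Solving for rho_f: rho_f = 6877·(1 − 798.22/(95.62·9.81)) = 1025 kg/m³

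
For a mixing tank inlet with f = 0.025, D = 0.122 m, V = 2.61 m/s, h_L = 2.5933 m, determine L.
Formula: h_L = f \frac{L}{D} \frac{V^2}{2g}
Substituting knowns: 2.5933 = 0.025·(L/0.122)·2.61²/(2·9.81)
Solving for L: L = 2.5933·2·9.81·0.122/(0.025·2.61²) = 36.45 m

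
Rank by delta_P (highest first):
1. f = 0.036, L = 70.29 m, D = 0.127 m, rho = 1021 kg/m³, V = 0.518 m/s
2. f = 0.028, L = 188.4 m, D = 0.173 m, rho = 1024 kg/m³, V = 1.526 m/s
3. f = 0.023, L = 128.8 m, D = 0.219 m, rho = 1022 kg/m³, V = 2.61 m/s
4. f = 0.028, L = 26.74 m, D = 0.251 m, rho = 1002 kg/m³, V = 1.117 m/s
Case 1: delta_P = 2.729 kPa
Case 2: delta_P = 36.36 kPa
Case 3: delta_P = 47.09 kPa
Case 4: delta_P = 1.865 kPa
Ranking (highest first): 3, 2, 1, 4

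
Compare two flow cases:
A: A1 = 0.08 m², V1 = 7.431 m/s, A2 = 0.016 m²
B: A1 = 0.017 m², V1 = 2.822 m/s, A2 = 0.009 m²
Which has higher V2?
V2(A) = 37.16 m/s, V2(B) = 5.33 m/s. Answer: A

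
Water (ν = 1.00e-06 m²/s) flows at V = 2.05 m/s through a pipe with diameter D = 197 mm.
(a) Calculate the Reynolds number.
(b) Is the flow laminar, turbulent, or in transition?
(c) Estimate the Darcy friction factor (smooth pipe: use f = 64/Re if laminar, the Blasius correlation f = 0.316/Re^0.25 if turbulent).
(a) Re = V·D/ν = 2.05·0.197/1.00e-06 = 403850
(b) Flow regime: turbulent (Re > 4000)
(c) Friction factor: f = 0.316/Re^0.25 = 0.316/403850^0.25 = 0.01254 (Blasius is strictly valid for Re ≲ 1e5; used here as the smooth-pipe estimate the problem specifies)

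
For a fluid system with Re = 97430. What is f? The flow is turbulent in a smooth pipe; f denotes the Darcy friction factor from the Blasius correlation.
Formula: f = \frac{0.316}{Re^{0.25}}
f = 0.316/97430^0.25 = 0.01789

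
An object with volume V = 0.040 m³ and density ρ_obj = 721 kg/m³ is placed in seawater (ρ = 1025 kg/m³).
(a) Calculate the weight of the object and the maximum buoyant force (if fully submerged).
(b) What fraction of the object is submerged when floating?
(a) W=rho_obj*g*V=721*9.81*0.040=282.9 N; F_B(max)=rho*g*V=1025*9.81*0.040=402.2 N
(b) Floating fraction=rho_obj/rho=721/1025=0.703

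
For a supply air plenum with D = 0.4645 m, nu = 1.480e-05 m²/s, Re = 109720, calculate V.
Formula: Re = \frac{V D}{\nu}
Substituting knowns: 109720 = V·0.4645/1.480e-05
Solving for V: V = 109720·1.480e-05/0.4645 = 3.496 m/s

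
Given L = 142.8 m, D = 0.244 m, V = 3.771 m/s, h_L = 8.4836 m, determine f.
Formula: h_L = f \frac{L}{D} \frac{V^2}{2g}
Substituting knowns: 8.4836 = f·(142.8/0.244)·3.771²/(2·9.81)
Solving for f: f = 8.4836·2·9.81/((142.8/0.244)·3.771²) = 0.02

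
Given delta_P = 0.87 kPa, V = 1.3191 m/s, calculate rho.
Formula: V = \sqrt{\frac{2 \Delta P}{\rho}}
Substituting knowns: 1.3191 = √(2·(0.87·1000)/rho)
Solving for rho: rho = 2·(0.87·1000)/1.3191² = 1000 kg/m³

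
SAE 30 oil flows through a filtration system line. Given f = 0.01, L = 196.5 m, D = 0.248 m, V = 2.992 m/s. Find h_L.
Formula: h_L = f \frac{L}{D} \frac{V^2}{2g}
h_L = 0.01·(196.5/0.248)·2.992²/(2·9.81) = 3.615 m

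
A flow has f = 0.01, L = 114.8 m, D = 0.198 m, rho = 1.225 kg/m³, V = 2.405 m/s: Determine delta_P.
Formula: \Delta P = f \frac{L}{D} \frac{\rho V^2}{2}
delta_P = 0.01·(114.8/0.198)·0.5·1.225·2.405²/1000 = 0.02054 kPa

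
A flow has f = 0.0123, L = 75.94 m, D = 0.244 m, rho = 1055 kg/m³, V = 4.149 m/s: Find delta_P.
Formula: \Delta P = f \frac{L}{D} \frac{\rho V^2}{2}
delta_P = 0.0123·(75.94/0.244)·0.5·1055·4.149²/1000 = 34.76 kPa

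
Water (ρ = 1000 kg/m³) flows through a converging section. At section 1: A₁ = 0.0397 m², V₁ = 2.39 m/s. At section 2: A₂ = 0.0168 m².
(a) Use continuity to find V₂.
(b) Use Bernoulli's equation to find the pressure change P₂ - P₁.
(a) Continuity: A₁V₁=A₂V₂ -> V₂=A₁V₁/A₂=0.0397*2.39/0.0168=5.65 m/s
(b) Bernoulli: P₂-P₁=0.5*rho*(V₁^2-V₂^2)/1000=0.5*1000*(2.39^2-5.65^2)/1000=-13.11 kPa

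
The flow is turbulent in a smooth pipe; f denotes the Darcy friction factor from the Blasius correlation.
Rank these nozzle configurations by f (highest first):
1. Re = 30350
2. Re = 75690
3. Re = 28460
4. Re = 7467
Case 1: f = 0.02394
Case 2: f = 0.01905
Case 3: f = 0.02433
Case 4: f = 0.03399
Ranking (highest first): 4, 3, 1, 2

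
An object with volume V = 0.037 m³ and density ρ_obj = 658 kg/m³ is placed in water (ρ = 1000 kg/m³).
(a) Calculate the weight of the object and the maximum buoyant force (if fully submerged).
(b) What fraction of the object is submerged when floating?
(a) W=rho_obj*g*V=658*9.81*0.037=238.8 N; F_B(max)=rho*g*V=1000*9.81*0.037=363.0 N
(b) Floating fraction=rho_obj/rho=658/1000=0.658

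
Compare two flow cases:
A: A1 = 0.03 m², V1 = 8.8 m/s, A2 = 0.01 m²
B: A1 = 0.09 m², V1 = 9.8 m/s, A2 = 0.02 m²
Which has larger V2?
V2(A) = 26.4 m/s, V2(B) = 44.1 m/s. Answer: B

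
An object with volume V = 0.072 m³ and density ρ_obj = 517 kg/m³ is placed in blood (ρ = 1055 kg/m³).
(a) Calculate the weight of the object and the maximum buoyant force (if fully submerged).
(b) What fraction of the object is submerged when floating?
(a) W=rho_obj*g*V=517*9.81*0.072=365.2 N; F_B(max)=rho*g*V=1055*9.81*0.072=745.2 N
(b) Floating fraction=rho_obj/rho=517/1055=0.490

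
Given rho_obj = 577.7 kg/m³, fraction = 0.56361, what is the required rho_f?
Formula: f_{sub} = \frac{\rho_{obj}}{\rho_f}
Substituting knowns: 0.56361 = 577.7/rho_f
Solving for rho_f: rho_f = 577.7/0.56361 = 1025 kg/m³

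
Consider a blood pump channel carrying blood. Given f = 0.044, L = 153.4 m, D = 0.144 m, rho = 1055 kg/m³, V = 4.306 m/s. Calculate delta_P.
Formula: \Delta P = f \frac{L}{D} \frac{\rho V^2}{2}
delta_P = 0.044·(153.4/0.144)·0.5·1055·4.306²/1000 = 458.4 kPa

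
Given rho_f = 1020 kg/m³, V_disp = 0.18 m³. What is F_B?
Formula: F_B = \rho_f g V_{disp}
F_B = 1020·9.81·0.18 = 1801 N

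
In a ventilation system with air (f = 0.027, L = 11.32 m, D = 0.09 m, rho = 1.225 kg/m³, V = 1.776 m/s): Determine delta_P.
Formula: \Delta P = f \frac{L}{D} \frac{\rho V^2}{2}
delta_P = 0.027·(11.32/0.09)·0.5·1.225·1.776²/1000 = 0.006561 kPa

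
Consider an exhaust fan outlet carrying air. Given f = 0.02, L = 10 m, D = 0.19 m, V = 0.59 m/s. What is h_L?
Formula: h_L = f \frac{L}{D} \frac{V^2}{2g}
h_L = 0.02·(10/0.19)·0.59²/(2·9.81) = 0.01868 m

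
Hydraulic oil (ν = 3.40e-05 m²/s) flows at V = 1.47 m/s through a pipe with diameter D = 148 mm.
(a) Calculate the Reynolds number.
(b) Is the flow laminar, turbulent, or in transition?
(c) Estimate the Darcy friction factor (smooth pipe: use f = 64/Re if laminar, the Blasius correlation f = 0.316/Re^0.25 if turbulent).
(a) Re = V·D/ν = 1.47·0.148/3.40e-05 = 6398.8
(b) Flow regime: turbulent (Re > 4000)
(c) Friction factor: f = 0.316/Re^0.25 = 0.316/6398.8^0.25 = 0.03533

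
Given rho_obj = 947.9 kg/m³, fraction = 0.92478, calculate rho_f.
Formula: f_{sub} = \frac{\rho_{obj}}{\rho_f}
Substituting knowns: 0.92478 = 947.9/rho_f
Solving for rho_f: rho_f = 947.9/0.92478 = 1025 kg/m³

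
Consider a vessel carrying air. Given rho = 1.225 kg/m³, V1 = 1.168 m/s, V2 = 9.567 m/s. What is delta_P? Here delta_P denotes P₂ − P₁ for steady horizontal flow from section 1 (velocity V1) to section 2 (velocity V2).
Formula: \Delta P = \frac{1}{2} \rho (V_1^2 - V_2^2)
delta_P = 0.5·1.225·(1.168² − 9.567²)/1000 = -0.05522 kPa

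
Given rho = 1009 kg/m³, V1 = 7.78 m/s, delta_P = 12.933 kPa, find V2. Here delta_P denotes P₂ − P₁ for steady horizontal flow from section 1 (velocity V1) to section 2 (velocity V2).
Formula: \Delta P = \frac{1}{2} \rho (V_1^2 - V_2^2)
Substituting knowns: 12.933 = 0.5·1009·(7.78² − V2²)/1000
Solving for V2: V2 = √(7.78² − 2·(12.933·1000)/1009) = 5.907 m/s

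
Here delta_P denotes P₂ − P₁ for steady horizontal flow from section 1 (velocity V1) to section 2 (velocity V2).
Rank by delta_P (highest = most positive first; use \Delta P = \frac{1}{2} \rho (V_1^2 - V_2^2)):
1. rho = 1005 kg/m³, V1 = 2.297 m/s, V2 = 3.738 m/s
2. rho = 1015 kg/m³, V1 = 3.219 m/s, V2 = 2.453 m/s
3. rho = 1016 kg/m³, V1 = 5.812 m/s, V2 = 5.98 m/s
Case 1: delta_P = -4.37 kPa
Case 2: delta_P = 2.205 kPa
Case 3: delta_P = -1.006 kPa
Ranking (highest first): 2, 3, 1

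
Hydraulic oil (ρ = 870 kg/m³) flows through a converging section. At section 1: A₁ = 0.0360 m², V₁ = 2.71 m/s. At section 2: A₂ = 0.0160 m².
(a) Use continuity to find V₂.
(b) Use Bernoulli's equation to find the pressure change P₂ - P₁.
(a) Continuity: A₁V₁=A₂V₂ -> V₂=A₁V₁/A₂=0.0360*2.71/0.0160=6.10 m/s
(b) Bernoulli: P₂-P₁=0.5*rho*(V₁^2-V₂^2)/1000=0.5*870*(2.71^2-6.10^2)/1000=-12.99 kPa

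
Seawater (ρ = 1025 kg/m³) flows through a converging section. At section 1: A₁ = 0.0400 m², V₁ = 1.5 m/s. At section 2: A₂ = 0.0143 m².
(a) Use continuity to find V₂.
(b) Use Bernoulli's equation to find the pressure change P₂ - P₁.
(a) Continuity: A₁V₁=A₂V₂ -> V₂=A₁V₁/A₂=0.0400*1.5/0.0143=4.20 m/s
(b) Bernoulli: P₂-P₁=0.5*rho*(V₁^2-V₂^2)/1000=0.5*1025*(1.5^2-4.20^2)/1000=-7.887 kPa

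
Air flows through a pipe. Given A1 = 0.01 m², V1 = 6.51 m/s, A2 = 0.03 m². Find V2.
Formula: V_2 = \frac{A_1 V_1}{A_2}
V2 = 0.01·6.51/0.03 = 2.17 m/s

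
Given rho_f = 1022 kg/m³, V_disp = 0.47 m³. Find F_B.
Formula: F_B = \rho_f g V_{disp}
F_B = 1022·9.81·0.47 = 4712 N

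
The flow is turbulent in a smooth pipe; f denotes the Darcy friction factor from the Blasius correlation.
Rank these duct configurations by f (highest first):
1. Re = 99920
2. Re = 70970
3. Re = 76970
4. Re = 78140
Case 1: f = 0.01777
Case 2: f = 0.01936
Case 3: f = 0.01897
Case 4: f = 0.0189
Ranking (highest first): 2, 3, 4, 1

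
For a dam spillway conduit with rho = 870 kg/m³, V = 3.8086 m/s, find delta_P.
Formula: V = \sqrt{\frac{2 \Delta P}{\rho}}
Substituting knowns: 3.8086 = √(2·(delta_P·1000)/870)
Solving for delta_P: delta_P = 3.8086²·870/2/1000 = 6.31 kPa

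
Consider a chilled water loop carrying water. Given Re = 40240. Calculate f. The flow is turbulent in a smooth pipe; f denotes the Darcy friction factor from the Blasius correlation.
Formula: f = \frac{0.316}{Re^{0.25}}
f = 0.316/40240^0.25 = 0.02231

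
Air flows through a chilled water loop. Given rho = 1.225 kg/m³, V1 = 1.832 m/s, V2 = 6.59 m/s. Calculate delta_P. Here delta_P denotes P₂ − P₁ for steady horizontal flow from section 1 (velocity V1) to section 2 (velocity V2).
Formula: \Delta P = \frac{1}{2} \rho (V_1^2 - V_2^2)
delta_P = 0.5·1.225·(1.832² − 6.59²)/1000 = -0.02454 kPa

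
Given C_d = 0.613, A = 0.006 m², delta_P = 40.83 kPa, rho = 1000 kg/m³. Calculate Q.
Formula: Q = C_d A \sqrt{\frac{2 \Delta P}{\rho}}
Q = 0.613·0.006·√(2·(40.83·1000)/1000)·1000 = 33.24 L/s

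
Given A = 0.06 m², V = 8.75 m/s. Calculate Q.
Formula: Q = A V
Q = 0.06·8.75·1000 = 525 L/s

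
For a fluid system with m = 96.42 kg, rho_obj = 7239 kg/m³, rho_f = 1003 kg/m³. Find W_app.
Formula: W_{app} = mg\left(1 - \frac{\rho_f}{\rho_{obj}}\right)
W_app = 96.42·9.81·(1 − 1003/7239) = 814.8 N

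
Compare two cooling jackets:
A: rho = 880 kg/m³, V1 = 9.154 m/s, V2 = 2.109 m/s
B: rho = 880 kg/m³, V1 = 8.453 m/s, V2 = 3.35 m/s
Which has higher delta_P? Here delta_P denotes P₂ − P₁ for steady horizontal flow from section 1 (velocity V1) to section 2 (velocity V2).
delta_P(A) = 34.91 kPa, delta_P(B) = 26.5 kPa. Answer: A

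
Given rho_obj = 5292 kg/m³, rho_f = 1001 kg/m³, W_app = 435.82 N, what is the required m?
Formula: W_{app} = mg\left(1 - \frac{\rho_f}{\rho_{obj}}\right)
Substituting knowns: 435.82 = m·9.81·(1 − 1001/5292)
Solving for m: m = 435.82/(9.81·(1 − 1001/5292)) = 54.79 kg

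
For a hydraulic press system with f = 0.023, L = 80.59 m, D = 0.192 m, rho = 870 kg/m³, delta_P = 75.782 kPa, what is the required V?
Formula: \Delta P = f \frac{L}{D} \frac{\rho V^2}{2}
Substituting knowns: 75.782 = 0.023·(80.59/0.192)·0.5·870·V²/1000
Solving for V: V = √((75.782·1000)/(0.023·(80.59/0.192)·0.5·870)) = 4.248 m/s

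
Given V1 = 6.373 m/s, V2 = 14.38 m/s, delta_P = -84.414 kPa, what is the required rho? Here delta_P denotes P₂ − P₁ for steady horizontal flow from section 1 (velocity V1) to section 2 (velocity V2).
Formula: \Delta P = \frac{1}{2} \rho (V_1^2 - V_2^2)
Substituting knowns: -84.414 = 0.5·rho·(6.373² − 14.38²)/1000
Solving for rho: rho = 2·(-84.414·1000)/(6.373² − 14.38²) = 1016 kg/m³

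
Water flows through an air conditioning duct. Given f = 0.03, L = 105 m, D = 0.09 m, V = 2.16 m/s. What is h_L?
Formula: h_L = f \frac{L}{D} \frac{V^2}{2g}
h_L = 0.03·(105/0.09)·2.16²/(2·9.81) = 8.323 m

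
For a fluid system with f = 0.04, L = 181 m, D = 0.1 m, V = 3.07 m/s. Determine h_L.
Formula: h_L = f \frac{L}{D} \frac{V^2}{2g}
h_L = 0.04·(181/0.1)·3.07²/(2·9.81) = 34.78 m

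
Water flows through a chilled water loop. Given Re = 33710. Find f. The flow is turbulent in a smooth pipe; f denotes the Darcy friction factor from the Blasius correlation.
Formula: f = \frac{0.316}{Re^{0.25}}
f = 0.316/33710^0.25 = 0.02332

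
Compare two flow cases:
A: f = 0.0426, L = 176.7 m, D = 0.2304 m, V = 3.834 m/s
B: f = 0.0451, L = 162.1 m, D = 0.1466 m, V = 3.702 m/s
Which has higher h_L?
h_L(A) = 24.48 m, h_L(B) = 34.83 m. Answer: B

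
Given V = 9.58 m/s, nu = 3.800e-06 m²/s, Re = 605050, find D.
Formula: Re = \frac{V D}{\nu}
Substituting knowns: 605050 = 9.58·D/3.800e-06
Solving for D: D = 605050·3.800e-06/9.58 = 0.24 m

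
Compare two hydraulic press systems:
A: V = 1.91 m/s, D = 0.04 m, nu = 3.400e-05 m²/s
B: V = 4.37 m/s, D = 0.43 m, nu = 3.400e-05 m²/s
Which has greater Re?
Re(A) = 2247, Re(B) = 55268. Answer: B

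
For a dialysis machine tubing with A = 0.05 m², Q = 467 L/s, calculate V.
Formula: Q = A V
Substituting knowns: 467 = 0.05·V·1000
Solving for V: V = (467/1000)/0.05 = 9.34 m/s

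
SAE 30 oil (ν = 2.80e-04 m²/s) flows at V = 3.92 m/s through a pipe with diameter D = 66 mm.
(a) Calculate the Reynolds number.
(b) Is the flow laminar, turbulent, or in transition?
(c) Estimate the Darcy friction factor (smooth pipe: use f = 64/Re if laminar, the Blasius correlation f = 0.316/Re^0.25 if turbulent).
(a) Re = V·D/ν = 3.92·0.066/2.80e-04 = 924
(b) Flow regime: laminar (Re < 2300)
(c) Friction factor: f = 64/Re = 64/924 = 0.06926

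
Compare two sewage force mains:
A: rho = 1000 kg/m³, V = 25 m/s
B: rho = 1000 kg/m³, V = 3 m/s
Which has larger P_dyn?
P_dyn(A) = 312.5 kPa, P_dyn(B) = 4.5 kPa. Answer: A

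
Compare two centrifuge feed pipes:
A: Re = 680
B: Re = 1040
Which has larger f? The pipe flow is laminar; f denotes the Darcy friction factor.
f(A) = 0.09412, f(B) = 0.06154. Answer: A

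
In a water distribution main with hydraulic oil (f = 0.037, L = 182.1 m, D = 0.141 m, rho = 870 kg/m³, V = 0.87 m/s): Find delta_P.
Formula: \Delta P = f \frac{L}{D} \frac{\rho V^2}{2}
delta_P = 0.037·(182.1/0.141)·0.5·870·0.87²/1000 = 15.73 kPa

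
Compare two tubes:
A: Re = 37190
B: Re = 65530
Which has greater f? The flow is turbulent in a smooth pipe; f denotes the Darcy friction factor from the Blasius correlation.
f(A) = 0.02276, f(B) = 0.01975. Answer: A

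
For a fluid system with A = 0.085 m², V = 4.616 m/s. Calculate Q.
Formula: Q = A V
Q = 0.085·4.616·1000 = 392.4 L/s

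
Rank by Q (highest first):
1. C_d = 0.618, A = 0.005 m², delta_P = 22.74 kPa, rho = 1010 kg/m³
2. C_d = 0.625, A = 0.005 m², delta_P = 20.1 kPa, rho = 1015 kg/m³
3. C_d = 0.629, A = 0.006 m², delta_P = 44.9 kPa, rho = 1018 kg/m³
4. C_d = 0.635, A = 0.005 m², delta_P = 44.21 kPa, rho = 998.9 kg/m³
Case 1: Q = 20.74 L/s
Case 2: Q = 19.67 L/s
Case 3: Q = 35.45 L/s
Case 4: Q = 29.87 L/s
Ranking (highest first): 3, 4, 1, 2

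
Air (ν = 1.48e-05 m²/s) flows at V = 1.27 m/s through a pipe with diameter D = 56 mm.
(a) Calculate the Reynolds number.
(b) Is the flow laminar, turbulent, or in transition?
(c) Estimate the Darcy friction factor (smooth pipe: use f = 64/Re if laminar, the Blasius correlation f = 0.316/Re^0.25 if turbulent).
(a) Re = V·D/ν = 1.27·0.056/1.48e-05 = 4805.4
(b) Flow regime: turbulent (Re > 4000)
(c) Friction factor: f = 0.316/Re^0.25 = 0.316/4805.4^0.25 = 0.03795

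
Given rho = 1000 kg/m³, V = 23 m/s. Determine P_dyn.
Formula: P_{dyn} = \frac{1}{2} \rho V^2
P_dyn = 0.5·1000·23²/1000 = 264.5 kPa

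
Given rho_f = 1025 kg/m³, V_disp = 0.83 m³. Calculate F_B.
Formula: F_B = \rho_f g V_{disp}
F_B = 1025·9.81·0.83 = 8346 N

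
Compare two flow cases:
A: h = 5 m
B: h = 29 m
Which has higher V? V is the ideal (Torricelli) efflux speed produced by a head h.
V(A) = 9.905 m/s, V(B) = 23.85 m/s. Answer: B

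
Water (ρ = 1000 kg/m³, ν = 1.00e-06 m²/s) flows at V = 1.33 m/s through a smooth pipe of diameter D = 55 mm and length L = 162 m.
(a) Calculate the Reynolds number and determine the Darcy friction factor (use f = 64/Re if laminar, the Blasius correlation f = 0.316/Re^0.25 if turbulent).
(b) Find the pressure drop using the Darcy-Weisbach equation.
(a) Re = V·D/ν = 1.33·0.055/1.00e-06 = 73150 → turbulent (Re > 4000); f = 0.316/Re^0.25 = 0.316/73150^0.25 = 0.019215
(b) Darcy-Weisbach: ΔP = f·(L/D)·½ρV²/1000 = 0.019215·(162/0.055)·½·1000·1.33²/1000 = 50.06 kPa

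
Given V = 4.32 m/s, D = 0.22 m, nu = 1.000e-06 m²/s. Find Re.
Formula: Re = \frac{V D}{\nu}
Re = 4.32·0.22/1.000e-06 = 950400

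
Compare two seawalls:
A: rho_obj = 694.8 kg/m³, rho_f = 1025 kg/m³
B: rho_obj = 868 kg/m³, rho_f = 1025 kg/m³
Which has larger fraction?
fraction(A) = 0.6779, fraction(B) = 0.8468. Answer: B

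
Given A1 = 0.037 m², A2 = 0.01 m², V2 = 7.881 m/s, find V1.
Formula: V_2 = \frac{A_1 V_1}{A_2}
Substituting knowns: 7.881 = 0.037·V1/0.01
Solving for V1: V1 = 7.881·0.01/0.037 = 2.13 m/s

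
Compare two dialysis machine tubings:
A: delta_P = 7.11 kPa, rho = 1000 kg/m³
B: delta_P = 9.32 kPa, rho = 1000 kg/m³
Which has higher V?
V(A) = 3.771 m/s, V(B) = 4.317 m/s. Answer: B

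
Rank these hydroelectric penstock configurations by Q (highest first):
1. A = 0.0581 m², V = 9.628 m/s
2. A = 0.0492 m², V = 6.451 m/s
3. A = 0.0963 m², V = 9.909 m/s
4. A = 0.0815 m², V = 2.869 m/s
Case 1: Q = 559.4 L/s
Case 2: Q = 317.4 L/s
Case 3: Q = 954.2 L/s
Case 4: Q = 233.8 L/s
Ranking (highest first): 3, 1, 2, 4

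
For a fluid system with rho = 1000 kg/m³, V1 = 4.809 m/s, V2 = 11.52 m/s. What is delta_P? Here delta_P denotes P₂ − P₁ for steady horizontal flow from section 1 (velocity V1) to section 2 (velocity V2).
Formula: \Delta P = \frac{1}{2} \rho (V_1^2 - V_2^2)
delta_P = 0.5·1000·(4.809² − 11.52²)/1000 = -54.79 kPa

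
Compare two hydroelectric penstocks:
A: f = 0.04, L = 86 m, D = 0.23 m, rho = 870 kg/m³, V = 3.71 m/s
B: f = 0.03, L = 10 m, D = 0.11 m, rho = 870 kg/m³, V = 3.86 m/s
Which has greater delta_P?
delta_P(A) = 89.55 kPa, delta_P(B) = 17.68 kPa. Answer: A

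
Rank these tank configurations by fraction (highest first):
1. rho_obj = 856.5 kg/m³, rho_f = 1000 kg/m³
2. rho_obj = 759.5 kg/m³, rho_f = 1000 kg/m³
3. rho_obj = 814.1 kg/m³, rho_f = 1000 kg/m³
Case 1: fraction = 0.8565
Case 2: fraction = 0.7595
Case 3: fraction = 0.8141
Ranking (highest first): 1, 3, 2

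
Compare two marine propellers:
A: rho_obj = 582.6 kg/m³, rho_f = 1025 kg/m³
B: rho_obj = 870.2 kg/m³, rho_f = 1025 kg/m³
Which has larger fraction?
fraction(A) = 0.5684, fraction(B) = 0.849. Answer: B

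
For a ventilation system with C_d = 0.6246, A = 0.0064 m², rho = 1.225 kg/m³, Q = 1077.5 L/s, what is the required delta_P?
Formula: Q = C_d A \sqrt{\frac{2 \Delta P}{\rho}}
Substituting knowns: 1077.5 = 0.6246·0.0064·√(2·(delta_P·1000)/1.225)·1000
Solving for delta_P: delta_P = ((1077.5/1000)/(0.6246·0.0064))²·1.225/2/1000 = 44.5 kPa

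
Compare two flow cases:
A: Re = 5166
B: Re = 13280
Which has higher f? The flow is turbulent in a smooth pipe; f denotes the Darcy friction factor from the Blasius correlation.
f(A) = 0.03727, f(B) = 0.02944. Answer: A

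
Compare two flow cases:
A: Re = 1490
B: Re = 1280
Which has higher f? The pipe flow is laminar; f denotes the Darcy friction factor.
f(A) = 0.04295, f(B) = 0.05. Answer: B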